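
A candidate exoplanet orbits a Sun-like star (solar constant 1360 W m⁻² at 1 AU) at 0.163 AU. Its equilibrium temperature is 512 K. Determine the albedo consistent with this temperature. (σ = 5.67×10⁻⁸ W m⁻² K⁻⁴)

A ≈ 0.70

Flux at 0.163 AU: S = 1360/0.163² = 5.12×10⁴ W m⁻².
From T_eq⁴ = S(1−A)/(4σ): 1−A = 4σT_eq⁴/S.
1−A = 4 × 5.67×10⁻⁸ × (512)⁴ / 5.12×10⁴ = 0.304.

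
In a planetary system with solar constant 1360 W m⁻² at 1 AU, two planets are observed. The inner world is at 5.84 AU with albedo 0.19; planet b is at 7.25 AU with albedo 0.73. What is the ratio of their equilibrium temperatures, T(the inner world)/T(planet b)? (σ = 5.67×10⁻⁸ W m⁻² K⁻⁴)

T₁/T₂ ≈ 1.466

T_eq = [S₀(1−A)/(4σd²)]^(1/4), so T ∝ (1−A)^(1/4) / √d.
T₁ = [1360×0.81/(4×5.67×10⁻⁸×5.84²)]^(1/4) = 109.24 K.
T₂ = [1360×0.27/(4×5.67×10⁻⁸×7.25²)]^(1/4) = 74.50 K.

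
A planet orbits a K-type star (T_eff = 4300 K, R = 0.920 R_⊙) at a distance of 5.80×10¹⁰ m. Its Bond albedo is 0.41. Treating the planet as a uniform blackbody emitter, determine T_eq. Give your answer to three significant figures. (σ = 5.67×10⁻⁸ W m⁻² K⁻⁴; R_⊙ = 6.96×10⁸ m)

T_eq ≈ 280 K

R_⋆ = 0.920 × 6.96×10⁸ = 6.40×10⁸ m.
L = 4πR_⋆²σT_⋆⁴ = 4π(6.40×10⁸)² × 5.67×10⁻⁸ × (4300)⁴ = 9.99×10²⁵ W.
S = L/(4πd²) = 2360 W m⁻².
Energy balance: absorbed = emitted ⇒ πR²·S(1−A) = 4πR²·σT_eq⁴, so T_eq⁴ = S(1−A)/(4σ).
T_eq = [2360 × 0.59 / (4 × 5.67×10⁻⁸)]^(1/4) = (6.15×10⁹)^(1/4) = 280 K.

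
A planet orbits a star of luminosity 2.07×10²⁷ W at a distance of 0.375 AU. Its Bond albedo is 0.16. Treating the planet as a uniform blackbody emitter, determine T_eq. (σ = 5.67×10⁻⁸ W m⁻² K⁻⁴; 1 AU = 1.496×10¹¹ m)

d = 0.375 AU = 5.61×10¹⁰ m.
Flux: S = L/(4πd²) = 2.07×10²⁷/(4π×(5.61×10¹⁰)²) = 5.23×10⁴ W m⁻².
Energy balance: absorbed = emitted ⇒ πR²·S(1−A) = 4πR²·σT_eq⁴, so T_eq⁴ = S(1−A)/(4σ).
T_eq = [5.23×10⁴ × 0.84 / (4 × 5.67×10⁻⁸)]^(1/4) = (1.94×10¹¹)^(1/4) = 664 K.

T_eq ≈ 664 K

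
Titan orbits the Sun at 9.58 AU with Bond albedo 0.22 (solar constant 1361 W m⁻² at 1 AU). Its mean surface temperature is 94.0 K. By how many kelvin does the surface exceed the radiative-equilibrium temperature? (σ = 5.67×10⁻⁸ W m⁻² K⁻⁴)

ΔT ≈ 9.5 K

S = 1361/9.58² = 14.83 W m⁻².
T_eq = [S(1−A)/(4σ)]^(1/4) = [14.83×0.78/(4×5.67×10⁻⁸)]^(1/4) = 84.5 K.
ΔT = T_surf − T_eq = 94 − 84.5.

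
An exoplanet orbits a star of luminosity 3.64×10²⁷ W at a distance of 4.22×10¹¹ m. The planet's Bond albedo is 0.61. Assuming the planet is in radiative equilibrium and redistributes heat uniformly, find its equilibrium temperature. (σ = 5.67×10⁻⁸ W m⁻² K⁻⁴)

T_eq ≈ 230 K

Flux: S = L/(4πd²) = 3.64×10²⁷/(4π×(4.22×10¹¹)²) = 1630 W m⁻².
Energy balance: absorbed = emitted ⇒ πR²·S(1−A) = 4πR²·σT_eq⁴, so T_eq⁴ = S(1−A)/(4σ).
T_eq = [1630 × 0.39 / (4 × 5.67×10⁻⁸)]^(1/4) = (2.80×10⁹)^(1/4) = 230 K.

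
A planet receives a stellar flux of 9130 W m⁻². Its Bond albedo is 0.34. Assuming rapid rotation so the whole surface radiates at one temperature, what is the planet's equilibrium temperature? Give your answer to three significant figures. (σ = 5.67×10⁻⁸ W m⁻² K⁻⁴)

Energy balance: absorbed = emitted ⇒ πR²·S(1−A) = 4πR²·σT_eq⁴, so T_eq⁴ = S(1−A)/(4σ).
T_eq = [9130 × 0.66 / (4 × 5.67×10⁻⁸)]^(1/4) = (2.66×10¹⁰)^(1/4) = 404 K.

T_eq ≈ 404 K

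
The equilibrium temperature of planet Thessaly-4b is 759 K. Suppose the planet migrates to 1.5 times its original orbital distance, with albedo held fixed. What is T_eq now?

T_eq ∝ L^(1/4) · d^(−1/2).
T′ = 759 / 1.5^(1/2) = 620 K.

T_eq ≈ 620 K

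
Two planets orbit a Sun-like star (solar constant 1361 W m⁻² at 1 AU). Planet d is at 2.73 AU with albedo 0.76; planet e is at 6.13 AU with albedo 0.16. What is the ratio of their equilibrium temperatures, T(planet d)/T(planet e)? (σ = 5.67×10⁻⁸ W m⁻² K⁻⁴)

T₁/T₂ ≈ 1.096

T_eq = [S₀(1−A)/(4σd²)]^(1/4), so T ∝ (1−A)^(1/4) / √d.
T₁ = [1361×0.24/(4×5.67×10⁻⁸×2.73²)]^(1/4) = 117.90 K.
T₂ = [1361×0.84/(4×5.67×10⁻⁸×6.13²)]^(1/4) = 107.62 K.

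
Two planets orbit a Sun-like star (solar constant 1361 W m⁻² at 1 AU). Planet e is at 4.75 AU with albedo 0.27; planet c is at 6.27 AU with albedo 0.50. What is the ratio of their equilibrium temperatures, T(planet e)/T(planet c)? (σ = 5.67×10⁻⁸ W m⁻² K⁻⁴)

T₁/T₂ ≈ 1.263

T_eq = [S₀(1−A)/(4σd²)]^(1/4), so T ∝ (1−A)^(1/4) / √d.
T₁ = [1361×0.73/(4×5.67×10⁻⁸×4.75²)]^(1/4) = 118.04 K.
T₂ = [1361×0.50/(4×5.67×10⁻⁸×6.27²)]^(1/4) = 93.47 K.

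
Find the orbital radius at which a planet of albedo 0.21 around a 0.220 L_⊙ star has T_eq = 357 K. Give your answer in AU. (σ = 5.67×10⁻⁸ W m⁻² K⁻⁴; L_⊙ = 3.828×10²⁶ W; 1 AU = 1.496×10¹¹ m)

d ≈ 0.253 AU

L = 0.220 × 3.828×10²⁶ = 8.42×10²⁵ W.
From T_eq⁴ = L(1−A)/(16πσd²): d = √[L(1−A)/(16πσT_eq⁴)].
d = √[8.42×10²⁵ × 0.79 / (16π × 5.67×10⁻⁸ × (357)⁴)] = 3.79×10¹⁰ m = 0.253 AU.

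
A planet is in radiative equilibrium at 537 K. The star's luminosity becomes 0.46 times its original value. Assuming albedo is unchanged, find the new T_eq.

T_eq ≈ 442 K

T_eq ∝ L^(1/4) · d^(−1/2).
T′ = 537 × 0.46^(1/4) = 442 K.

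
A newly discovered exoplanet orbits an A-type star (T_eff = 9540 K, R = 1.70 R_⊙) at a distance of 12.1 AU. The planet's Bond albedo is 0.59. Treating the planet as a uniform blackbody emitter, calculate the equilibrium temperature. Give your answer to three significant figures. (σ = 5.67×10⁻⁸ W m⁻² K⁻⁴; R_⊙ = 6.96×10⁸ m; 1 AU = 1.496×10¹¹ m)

T_eq ≈ 138 K

R_⋆ = 1.70 × 6.96×10⁸ = 1.18×10⁹ m.
d = 12.1 AU = 1.81×10¹² m.
L = 4πR_⋆²σT_⋆⁴ = 4π(1.18×10⁹)² × 5.67×10⁻⁸ × (9540)⁴ = 8.26×10²⁷ W.
S = L/(4πd²) = 201 W m⁻².
Energy balance: absorbed = emitted ⇒ πR²·S(1−A) = 4πR²·σT_eq⁴, so T_eq⁴ = S(1−A)/(4σ).
T_eq = [201 × 0.41 / (4 × 5.67×10⁻⁸)]^(1/4) = (3.63×10⁸)^(1/4) = 138 K.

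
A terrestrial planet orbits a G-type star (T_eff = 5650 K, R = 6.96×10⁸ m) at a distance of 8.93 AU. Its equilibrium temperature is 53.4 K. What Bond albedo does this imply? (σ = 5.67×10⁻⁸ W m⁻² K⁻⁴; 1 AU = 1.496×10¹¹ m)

A ≈ 0.88

d = 8.93 AU = 1.34×10¹² m.
L = 4πR_⋆²σT_⋆⁴ = 4π(6.96×10⁸)² × 5.67×10⁻⁸ × (5650)⁴ = 3.52×10²⁶ W.
S = L/(4πd²) = 15.7 W m⁻².
From T_eq⁴ = S(1−A)/(4σ): 1−A = 4σT_eq⁴/S.
1−A = 4 × 5.67×10⁻⁸ × (53.4)⁴ / 15.7 = 0.118.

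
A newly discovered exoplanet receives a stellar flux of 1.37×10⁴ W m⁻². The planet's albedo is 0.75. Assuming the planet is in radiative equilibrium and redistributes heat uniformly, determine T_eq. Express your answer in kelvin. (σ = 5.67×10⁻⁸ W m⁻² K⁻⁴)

Energy balance: absorbed = emitted ⇒ πR²·S(1−A) = 4πR²·σT_eq⁴, so T_eq⁴ = S(1−A)/(4σ).
T_eq = [1.37×10⁴ × 0.25 / (4 × 5.67×10⁻⁸)]^(1/4) = (1.51×10¹⁰)^(1/4) = 351 K.

T_eq ≈ 351 K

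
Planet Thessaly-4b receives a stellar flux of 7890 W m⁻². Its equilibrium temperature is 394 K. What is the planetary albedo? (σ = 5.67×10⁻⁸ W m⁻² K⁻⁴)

A ≈ 0.31

From T_eq⁴ = S(1−A)/(4σ): 1−A = 4σT_eq⁴/S.
1−A = 4 × 5.67×10⁻⁸ × (394)⁴ / 7890 = 0.693.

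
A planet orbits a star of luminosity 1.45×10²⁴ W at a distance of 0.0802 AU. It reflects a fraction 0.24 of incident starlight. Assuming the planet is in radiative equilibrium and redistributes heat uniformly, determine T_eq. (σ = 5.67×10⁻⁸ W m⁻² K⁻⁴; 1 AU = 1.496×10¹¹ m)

d = 0.0802 AU = 1.20×10¹⁰ m.
Flux: S = L/(4πd²) = 1.45×10²⁴/(4π×(1.20×10¹⁰)²) = 802 W m⁻².
Energy balance: absorbed = emitted ⇒ πR²·S(1−A) = 4πR²·σT_eq⁴, so T_eq⁴ = S(1−A)/(4σ).
T_eq = [802 × 0.76 / (4 × 5.67×10⁻⁸)]^(1/4) = (2.69×10⁹)^(1/4) = 228 K.

T_eq ≈ 228 K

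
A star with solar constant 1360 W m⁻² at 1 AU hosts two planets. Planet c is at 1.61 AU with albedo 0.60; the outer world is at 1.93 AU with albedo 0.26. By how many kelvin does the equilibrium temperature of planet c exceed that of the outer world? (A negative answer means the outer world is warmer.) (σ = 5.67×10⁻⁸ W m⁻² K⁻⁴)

ΔT ≈ -11.4 K

T_eq = [S₀(1−A)/(4σd²)]^(1/4), so T ∝ (1−A)^(1/4) / √d.
T₁ = [1360×0.40/(4×5.67×10⁻⁸×1.61²)]^(1/4) = 174.41 K.
T₂ = [1360×0.74/(4×5.67×10⁻⁸×1.93²)]^(1/4) = 185.78 K.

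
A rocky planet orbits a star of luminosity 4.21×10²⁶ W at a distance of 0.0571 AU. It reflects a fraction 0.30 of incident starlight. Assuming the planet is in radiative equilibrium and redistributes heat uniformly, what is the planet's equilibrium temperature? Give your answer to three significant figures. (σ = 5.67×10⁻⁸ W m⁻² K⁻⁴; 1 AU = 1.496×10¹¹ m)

d = 0.0571 AU = 8.54×10⁹ m.
Flux: S = L/(4πd²) = 4.21×10²⁶/(4π×(8.54×10⁹)²) = 4.59×10⁵ W m⁻².
Energy balance: absorbed = emitted ⇒ πR²·S(1−A) = 4πR²·σT_eq⁴, so T_eq⁴ = S(1−A)/(4σ).
T_eq = [4.59×10⁵ × 0.70 / (4 × 5.67×10⁻⁸)]^(1/4) = (1.42×10¹²)^(1/4) = 1090 K.

T_eq ≈ 1090 K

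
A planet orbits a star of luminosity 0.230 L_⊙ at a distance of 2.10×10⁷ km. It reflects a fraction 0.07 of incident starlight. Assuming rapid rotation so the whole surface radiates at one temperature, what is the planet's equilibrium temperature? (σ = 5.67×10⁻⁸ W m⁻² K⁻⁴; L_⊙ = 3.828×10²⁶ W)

d = 2.10×10⁷ km = 2.10×10¹⁰ m.
L = 0.230 × 3.828×10²⁶ = 8.80×10²⁵ W.
Flux: S = L/(4πd²) = 8.80×10²⁵/(4π×(2.10×10¹⁰)²) = 1.59×10⁴ W m⁻².
Energy balance: absorbed = emitted ⇒ πR²·S(1−A) = 4πR²·σT_eq⁴, so T_eq⁴ = S(1−A)/(4σ).
T_eq = [1.59×10⁴ × 0.93 / (4 × 5.67×10⁻⁸)]^(1/4) = (6.51×10¹⁰)^(1/4) = 505 K.

T_eq ≈ 505 K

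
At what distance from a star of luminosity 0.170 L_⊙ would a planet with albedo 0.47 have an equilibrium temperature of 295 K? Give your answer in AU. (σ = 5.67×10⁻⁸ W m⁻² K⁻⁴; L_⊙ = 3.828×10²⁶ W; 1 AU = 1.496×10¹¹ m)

L = 0.170 × 3.828×10²⁶ = 6.51×10²⁵ W.
From T_eq⁴ = L(1−A)/(16πσd²): d = √[L(1−A)/(16πσT_eq⁴)].
d = √[6.51×10²⁵ × 0.53 / (16π × 5.67×10⁻⁸ × (295)⁴)] = 4.00×10¹⁰ m = 0.267 AU.

d ≈ 0.267 AU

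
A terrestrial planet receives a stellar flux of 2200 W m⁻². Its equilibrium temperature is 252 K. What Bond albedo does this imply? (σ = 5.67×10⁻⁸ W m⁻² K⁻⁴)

A ≈ 0.58

From T_eq⁴ = S(1−A)/(4σ): 1−A = 4σT_eq⁴/S.
1−A = 4 × 5.67×10⁻⁸ × (252)⁴ / 2200 = 0.416.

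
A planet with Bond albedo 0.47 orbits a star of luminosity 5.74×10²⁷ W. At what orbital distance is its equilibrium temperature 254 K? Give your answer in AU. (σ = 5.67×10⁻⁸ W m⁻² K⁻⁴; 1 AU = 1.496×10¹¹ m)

d ≈ 3.39 AU

From T_eq⁴ = L(1−A)/(16πσd²): d = √[L(1−A)/(16πσT_eq⁴)].
d = √[5.74×10²⁷ × 0.53 / (16π × 5.67×10⁻⁸ × (254)⁴)] = 5.06×10¹¹ m = 3.39 AU.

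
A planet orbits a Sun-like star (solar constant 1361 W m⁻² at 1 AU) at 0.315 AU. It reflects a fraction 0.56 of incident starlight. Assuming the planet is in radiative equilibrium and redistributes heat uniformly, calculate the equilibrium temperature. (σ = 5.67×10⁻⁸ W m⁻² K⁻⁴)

Flux at 0.315 AU: S = 1361/0.315² = 1.37×10⁴ W m⁻².
Energy balance: absorbed = emitted ⇒ πR²·S(1−A) = 4πR²·σT_eq⁴, so T_eq⁴ = S(1−A)/(4σ).
T_eq = [1.37×10⁴ × 0.44 / (4 × 5.67×10⁻⁸)]^(1/4) = (2.66×10¹⁰)^(1/4) = 404 K.

T_eq ≈ 404 K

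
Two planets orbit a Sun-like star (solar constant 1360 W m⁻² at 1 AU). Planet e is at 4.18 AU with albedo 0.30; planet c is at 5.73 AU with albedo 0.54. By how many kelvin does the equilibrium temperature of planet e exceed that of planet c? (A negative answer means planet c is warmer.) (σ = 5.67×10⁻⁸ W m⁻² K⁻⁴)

T_eq = [S₀(1−A)/(4σd²)]^(1/4), so T ∝ (1−A)^(1/4) / √d.
T₁ = [1360×0.70/(4×5.67×10⁻⁸×4.18²)]^(1/4) = 124.50 K.
T₂ = [1360×0.46/(4×5.67×10⁻⁸×5.73²)]^(1/4) = 95.74 K.

ΔT ≈ 28.8 K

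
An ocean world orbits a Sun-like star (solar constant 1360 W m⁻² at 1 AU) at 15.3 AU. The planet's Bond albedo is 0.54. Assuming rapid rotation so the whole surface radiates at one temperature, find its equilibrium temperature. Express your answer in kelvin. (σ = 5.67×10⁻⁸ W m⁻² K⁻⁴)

Flux at 15.3 AU: S = 1360/15.3² = 5.81 W m⁻².
Energy balance: absorbed = emitted ⇒ πR²·S(1−A) = 4πR²·σT_eq⁴, so T_eq⁴ = S(1−A)/(4σ).
T_eq = [5.81 × 0.46 / (4 × 5.67×10⁻⁸)]^(1/4) = (1.18×10⁷)^(1/4) = 58.6 K.

T_eq ≈ 58.6 K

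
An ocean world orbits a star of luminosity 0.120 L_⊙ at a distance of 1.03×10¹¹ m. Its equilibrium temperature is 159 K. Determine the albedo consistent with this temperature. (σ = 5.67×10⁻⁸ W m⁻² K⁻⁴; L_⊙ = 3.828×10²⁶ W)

L = 0.120 × 3.828×10²⁶ = 4.59×10²⁵ W.
Flux: S = L/(4πd²) = 4.59×10²⁵/(4π×(1.03×10¹¹)²) = 345 W m⁻².
From T_eq⁴ = S(1−A)/(4σ): 1−A = 4σT_eq⁴/S.
1−A = 4 × 5.67×10⁻⁸ × (159)⁴ / 345 = 0.421.

A ≈ 0.58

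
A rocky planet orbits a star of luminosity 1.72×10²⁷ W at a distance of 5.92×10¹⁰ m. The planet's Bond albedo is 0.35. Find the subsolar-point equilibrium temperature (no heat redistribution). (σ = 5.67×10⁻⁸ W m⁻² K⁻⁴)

Flux: S = L/(4πd²) = 1.72×10²⁷/(4π×(5.92×10¹⁰)²) = 3.91×10⁴ W m⁻².
At the subsolar point the surface absorbs S(1−A) and emits σT⁴ per unit area — no factor of 4, since only the local patch is in balance.
T = [3.91×10⁴ × 0.65 / 5.67×10⁻⁸]^(1/4) = (4.48×10¹¹)^(1/4) = 818 K.

T_ss ≈ 818 K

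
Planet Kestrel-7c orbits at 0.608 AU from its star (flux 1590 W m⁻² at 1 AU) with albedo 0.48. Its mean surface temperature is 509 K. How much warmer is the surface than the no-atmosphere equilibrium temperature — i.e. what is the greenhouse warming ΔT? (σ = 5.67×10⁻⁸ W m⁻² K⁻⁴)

S = 1590/0.608² = 4301 W m⁻².
T_eq = [S(1−A)/(4σ)]^(1/4) = [4301×0.52/(4×5.67×10⁻⁸)]^(1/4) = 315.1 K.
ΔT = T_surf − T_eq = 509 − 315.1.

ΔT ≈ 193.9 K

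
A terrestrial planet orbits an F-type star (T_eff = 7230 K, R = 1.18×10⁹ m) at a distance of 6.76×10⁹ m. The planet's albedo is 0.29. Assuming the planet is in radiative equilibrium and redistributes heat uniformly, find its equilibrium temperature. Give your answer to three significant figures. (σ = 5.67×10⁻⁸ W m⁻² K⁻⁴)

T_eq ≈ 1960 K

L = 4πR_⋆²σT_⋆⁴ = 4π(1.18×10⁹)² × 5.67×10⁻⁸ × (7230)⁴ = 2.71×10²⁷ W.
S = L/(4πd²) = 4.72×10⁶ W m⁻².
Energy balance: absorbed = emitted ⇒ πR²·S(1−A) = 4πR²·σT_eq⁴, so T_eq⁴ = S(1−A)/(4σ).
T_eq = [4.72×10⁶ × 0.71 / (4 × 5.67×10⁻⁸)]^(1/4) = (1.48×10¹³)^(1/4) = 1960 K.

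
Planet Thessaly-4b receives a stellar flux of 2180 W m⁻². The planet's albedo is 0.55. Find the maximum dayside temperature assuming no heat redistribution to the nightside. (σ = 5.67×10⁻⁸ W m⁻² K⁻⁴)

T_ss ≈ 363 K

With no redistribution each surface element balances locally: S(1−A) = σT⁴.
T = [2180 × 0.45 / 5.67×10⁻⁸]^(1/4) = (1.73×10¹⁰)^(1/4) = 363 K.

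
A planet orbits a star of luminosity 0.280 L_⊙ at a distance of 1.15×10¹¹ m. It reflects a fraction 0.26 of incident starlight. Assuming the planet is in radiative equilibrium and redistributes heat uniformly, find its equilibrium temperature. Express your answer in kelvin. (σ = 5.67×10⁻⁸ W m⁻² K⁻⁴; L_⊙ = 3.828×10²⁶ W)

T_eq ≈ 214 K

L = 0.280 × 3.828×10²⁶ = 1.07×10²⁶ W.
Flux: S = L/(4πd²) = 1.07×10²⁶/(4π×(1.15×10¹¹)²) = 645 W m⁻².
Energy balance: absorbed = emitted ⇒ πR²·S(1−A) = 4πR²·σT_eq⁴, so T_eq⁴ = S(1−A)/(4σ).
T_eq = [645 × 0.74 / (4 × 5.67×10⁻⁸)]^(1/4) = (2.10×10⁹)^(1/4) = 214 K.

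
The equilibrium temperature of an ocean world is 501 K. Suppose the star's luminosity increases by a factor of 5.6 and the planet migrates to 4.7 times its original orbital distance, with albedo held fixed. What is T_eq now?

T_eq ≈ 355 K

T_eq ∝ L^(1/4) · d^(−1/2).
T′ = 501 × 5.6^(1/4) / 4.7^(1/2) = 355 K.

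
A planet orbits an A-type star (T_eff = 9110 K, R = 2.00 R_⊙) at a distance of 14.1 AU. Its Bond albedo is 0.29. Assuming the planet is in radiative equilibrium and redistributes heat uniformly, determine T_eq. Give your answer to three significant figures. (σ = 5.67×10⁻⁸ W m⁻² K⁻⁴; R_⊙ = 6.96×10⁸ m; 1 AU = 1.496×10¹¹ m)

R_⋆ = 2.00 × 6.96×10⁸ = 1.39×10⁹ m.
d = 14.1 AU = 2.11×10¹² m.
L = 4πR_⋆²σT_⋆⁴ = 4π(1.39×10⁹)² × 5.67×10⁻⁸ × (9110)⁴ = 9.51×10²⁷ W.
S = L/(4πd²) = 170 W m⁻².
Energy balance: absorbed = emitted ⇒ πR²·S(1−A) = 4πR²·σT_eq⁴, so T_eq⁴ = S(1−A)/(4σ).
T_eq = [170 × 0.71 / (4 × 5.67×10⁻⁸)]^(1/4) = (5.32×10⁸)^(1/4) = 152 K.

T_eq ≈ 152 K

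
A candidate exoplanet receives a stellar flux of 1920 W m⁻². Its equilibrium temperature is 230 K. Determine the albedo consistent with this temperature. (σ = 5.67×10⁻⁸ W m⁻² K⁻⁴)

A ≈ 0.67

From T_eq⁴ = S(1−A)/(4σ): 1−A = 4σT_eq⁴/S.
1−A = 4 × 5.67×10⁻⁸ × (230)⁴ / 1920 = 0.331.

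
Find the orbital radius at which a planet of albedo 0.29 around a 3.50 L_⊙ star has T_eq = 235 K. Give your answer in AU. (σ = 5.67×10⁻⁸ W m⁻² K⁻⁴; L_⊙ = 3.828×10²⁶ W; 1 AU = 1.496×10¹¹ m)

d ≈ 2.21 AU

L = 3.50 × 3.828×10²⁶ = 1.34×10²⁷ W.
From T_eq⁴ = L(1−A)/(16πσd²): d = √[L(1−A)/(16πσT_eq⁴)].
d = √[1.34×10²⁷ × 0.71 / (16π × 5.67×10⁻⁸ × (235)⁴)] = 3.31×10¹¹ m = 2.21 AU.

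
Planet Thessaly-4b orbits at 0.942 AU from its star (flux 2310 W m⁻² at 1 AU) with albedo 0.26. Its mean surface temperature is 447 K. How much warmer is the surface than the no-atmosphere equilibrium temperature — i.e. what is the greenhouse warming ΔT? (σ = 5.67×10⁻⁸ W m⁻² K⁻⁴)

S = 2310/0.942² = 2603 W m⁻².
T_eq = [S(1−A)/(4σ)]^(1/4) = [2603×0.74/(4×5.67×10⁻⁸)]^(1/4) = 303.6 K.
ΔT = T_surf − T_eq = 447 − 303.6.

ΔT ≈ 143.4 K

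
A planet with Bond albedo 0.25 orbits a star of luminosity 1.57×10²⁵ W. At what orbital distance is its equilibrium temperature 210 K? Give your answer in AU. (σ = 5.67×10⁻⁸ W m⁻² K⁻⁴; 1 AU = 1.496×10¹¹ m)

From T_eq⁴ = L(1−A)/(16πσd²): d = √[L(1−A)/(16πσT_eq⁴)].
d = √[1.57×10²⁵ × 0.75 / (16π × 5.67×10⁻⁸ × (210)⁴)] = 4.61×10¹⁰ m = 0.308 AU.

d ≈ 0.308 AU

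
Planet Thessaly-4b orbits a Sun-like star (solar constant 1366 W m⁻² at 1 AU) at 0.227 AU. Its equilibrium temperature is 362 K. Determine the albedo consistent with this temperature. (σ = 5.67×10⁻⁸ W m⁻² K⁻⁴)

A ≈ 0.85

Flux at 0.227 AU: S = 1366/0.227² = 2.65×10⁴ W m⁻².
From T_eq⁴ = S(1−A)/(4σ): 1−A = 4σT_eq⁴/S.
1−A = 4 × 5.67×10⁻⁸ × (362)⁴ / 2.65×10⁴ = 0.147.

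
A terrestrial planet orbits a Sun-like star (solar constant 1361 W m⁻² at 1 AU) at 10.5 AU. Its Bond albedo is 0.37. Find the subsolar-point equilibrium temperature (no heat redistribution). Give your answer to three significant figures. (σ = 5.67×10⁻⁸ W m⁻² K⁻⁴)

Flux at 10.5 AU: S = 1361/10.5² = 12.3 W m⁻².
At the subsolar point the surface absorbs S(1−A) and emits σT⁴ per unit area — no factor of 4, since only the local patch is in balance.
T = [12.3 × 0.63 / 5.67×10⁻⁸]^(1/4) = (1.37×10⁸)^(1/4) = 108 K.

T_ss ≈ 108 K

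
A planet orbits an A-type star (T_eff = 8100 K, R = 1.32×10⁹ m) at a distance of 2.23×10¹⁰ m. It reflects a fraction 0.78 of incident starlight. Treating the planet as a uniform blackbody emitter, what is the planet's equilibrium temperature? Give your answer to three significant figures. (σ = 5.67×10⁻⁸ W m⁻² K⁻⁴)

L = 4πR_⋆²σT_⋆⁴ = 4π(1.32×10⁹)² × 5.67×10⁻⁸ × (8100)⁴ = 5.34×10²⁷ W.
S = L/(4πd²) = 8.55×10⁵ W m⁻².
Energy balance: absorbed = emitted ⇒ πR²·S(1−A) = 4πR²·σT_eq⁴, so T_eq⁴ = S(1−A)/(4σ).
T_eq = [8.55×10⁵ × 0.22 / (4 × 5.67×10⁻⁸)]^(1/4) = (8.30×10¹¹)^(1/4) = 954 K.

T_eq ≈ 954 K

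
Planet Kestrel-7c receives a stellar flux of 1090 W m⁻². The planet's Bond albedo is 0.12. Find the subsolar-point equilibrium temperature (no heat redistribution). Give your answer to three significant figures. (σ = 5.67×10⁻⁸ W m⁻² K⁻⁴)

T_ss ≈ 361 K

At the subsolar point the surface absorbs S(1−A) and emits σT⁴ per unit area — no factor of 4, since only the local patch is in balance.
T = [1090 × 0.88 / 5.67×10⁻⁸]^(1/4) = (1.69×10¹⁰)^(1/4) = 361 K.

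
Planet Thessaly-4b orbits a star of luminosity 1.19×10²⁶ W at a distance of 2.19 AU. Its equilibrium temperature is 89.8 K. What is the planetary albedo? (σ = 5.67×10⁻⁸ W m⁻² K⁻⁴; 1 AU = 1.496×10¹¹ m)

d = 2.19 AU = 3.28×10¹¹ m.
Flux: S = L/(4πd²) = 1.19×10²⁶/(4π×(3.28×10¹¹)²) = 88.2 W m⁻².
From T_eq⁴ = S(1−A)/(4σ): 1−A = 4σT_eq⁴/S.
1−A = 4 × 5.67×10⁻⁸ × (89.8)⁴ / 88.2 = 0.167.

A ≈ 0.83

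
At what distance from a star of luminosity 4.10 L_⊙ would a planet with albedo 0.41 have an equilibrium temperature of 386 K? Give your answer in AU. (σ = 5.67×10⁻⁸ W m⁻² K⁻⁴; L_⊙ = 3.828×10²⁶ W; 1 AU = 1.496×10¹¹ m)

L = 4.10 × 3.828×10²⁶ = 1.57×10²⁷ W.
From T_eq⁴ = L(1−A)/(16πσd²): d = √[L(1−A)/(16πσT_eq⁴)].
d = √[1.57×10²⁷ × 0.59 / (16π × 5.67×10⁻⁸ × (386)⁴)] = 1.21×10¹¹ m = 0.809 AU.

d ≈ 0.809 AU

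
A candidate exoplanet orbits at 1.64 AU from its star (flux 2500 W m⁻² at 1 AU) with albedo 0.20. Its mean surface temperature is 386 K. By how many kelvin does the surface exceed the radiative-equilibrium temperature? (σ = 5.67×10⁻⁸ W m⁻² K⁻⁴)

ΔT ≈ 146.7 K

S = 2500/1.64² = 929.5 W m⁻².
T_eq = [S(1−A)/(4σ)]^(1/4) = [929.5×0.80/(4×5.67×10⁻⁸)]^(1/4) = 239.3 K.
ΔT = T_surf − T_eq = 386 − 239.3.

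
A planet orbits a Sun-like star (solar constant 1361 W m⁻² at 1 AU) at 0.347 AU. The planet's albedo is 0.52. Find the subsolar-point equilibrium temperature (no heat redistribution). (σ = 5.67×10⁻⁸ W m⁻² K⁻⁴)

T_ss ≈ 556 K

Flux at 0.347 AU: S = 1361/0.347² = 1.13×10⁴ W m⁻².
At the subsolar point the surface absorbs S(1−A) and emits σT⁴ per unit area — no factor of 4, since only the local patch is in balance.
T = [1.13×10⁴ × 0.48 / 5.67×10⁻⁸]^(1/4) = (9.57×10¹⁰)^(1/4) = 556 K.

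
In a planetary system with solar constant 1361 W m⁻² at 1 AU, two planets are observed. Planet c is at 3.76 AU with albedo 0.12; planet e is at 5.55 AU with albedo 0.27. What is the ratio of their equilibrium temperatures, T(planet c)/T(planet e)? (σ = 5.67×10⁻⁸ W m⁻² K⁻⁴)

T₁/T₂ ≈ 1.273

T_eq = [S₀(1−A)/(4σd²)]^(1/4), so T ∝ (1−A)^(1/4) / √d.
T₁ = [1361×0.88/(4×5.67×10⁻⁸×3.76²)]^(1/4) = 139.02 K.
T₂ = [1361×0.73/(4×5.67×10⁻⁸×5.55²)]^(1/4) = 109.20 K.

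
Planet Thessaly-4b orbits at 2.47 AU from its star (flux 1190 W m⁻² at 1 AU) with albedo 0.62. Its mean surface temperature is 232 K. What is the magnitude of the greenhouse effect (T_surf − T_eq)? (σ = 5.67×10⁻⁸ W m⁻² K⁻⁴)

ΔT ≈ 97.5 K

S = 1190/2.47² = 195.1 W m⁻².
T_eq = [S(1−A)/(4σ)]^(1/4) = [195.1×0.38/(4×5.67×10⁻⁸)]^(1/4) = 134.5 K.
ΔT = T_surf − T_eq = 232 − 134.5.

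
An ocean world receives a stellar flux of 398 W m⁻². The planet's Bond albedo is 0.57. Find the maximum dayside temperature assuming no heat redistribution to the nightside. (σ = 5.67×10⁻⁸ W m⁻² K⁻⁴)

With no redistribution each surface element balances locally: S(1−A) = σT⁴.
T = [398 × 0.43 / 5.67×10⁻⁸]^(1/4) = (3.02×10⁹)^(1/4) = 234 K.

T_ss ≈ 234 K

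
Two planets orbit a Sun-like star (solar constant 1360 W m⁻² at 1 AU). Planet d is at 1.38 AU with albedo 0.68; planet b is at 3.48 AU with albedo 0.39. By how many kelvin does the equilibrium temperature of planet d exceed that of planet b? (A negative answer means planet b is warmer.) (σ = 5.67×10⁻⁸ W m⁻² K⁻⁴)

ΔT ≈ 46.3 K

T_eq = [S₀(1−A)/(4σd²)]^(1/4), so T ∝ (1−A)^(1/4) / √d.
T₁ = [1360×0.32/(4×5.67×10⁻⁸×1.38²)]^(1/4) = 178.16 K.
T₂ = [1360×0.61/(4×5.67×10⁻⁸×3.48²)]^(1/4) = 131.83 K.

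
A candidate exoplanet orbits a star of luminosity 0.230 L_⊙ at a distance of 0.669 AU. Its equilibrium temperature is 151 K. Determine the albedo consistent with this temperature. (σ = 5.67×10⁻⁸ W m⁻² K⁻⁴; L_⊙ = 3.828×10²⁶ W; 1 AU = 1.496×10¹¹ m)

A ≈ 0.83

d = 0.669 AU = 1.00×10¹¹ m.
L = 0.230 × 3.828×10²⁶ = 8.80×10²⁵ W.
Flux: S = L/(4πd²) = 8.80×10²⁵/(4π×(1.00×10¹¹)²) = 699 W m⁻².
From T_eq⁴ = S(1−A)/(4σ): 1−A = 4σT_eq⁴/S.
1−A = 4 × 5.67×10⁻⁸ × (151)⁴ / 699 = 0.169.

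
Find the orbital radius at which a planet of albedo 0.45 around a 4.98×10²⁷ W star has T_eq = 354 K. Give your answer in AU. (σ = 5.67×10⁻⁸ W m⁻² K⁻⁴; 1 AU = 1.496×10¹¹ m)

d ≈ 1.65 AU

From T_eq⁴ = L(1−A)/(16πσd²): d = √[L(1−A)/(16πσT_eq⁴)].
d = √[4.98×10²⁷ × 0.55 / (16π × 5.67×10⁻⁸ × (354)⁴)] = 2.47×10¹¹ m = 1.65 AU.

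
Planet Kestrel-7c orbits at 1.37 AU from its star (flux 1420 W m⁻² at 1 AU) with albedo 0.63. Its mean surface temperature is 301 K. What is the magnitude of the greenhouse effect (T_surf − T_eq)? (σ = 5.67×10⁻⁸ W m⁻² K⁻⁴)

S = 1420/1.37² = 756.6 W m⁻².
T_eq = [S(1−A)/(4σ)]^(1/4) = [756.6×0.37/(4×5.67×10⁻⁸)]^(1/4) = 187.4 K.
ΔT = T_surf − T_eq = 301 − 187.4.

ΔT ≈ 113.6 K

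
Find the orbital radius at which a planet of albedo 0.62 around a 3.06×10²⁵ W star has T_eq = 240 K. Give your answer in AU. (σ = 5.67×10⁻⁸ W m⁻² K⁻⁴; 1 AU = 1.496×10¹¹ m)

From T_eq⁴ = L(1−A)/(16πσd²): d = √[L(1−A)/(16πσT_eq⁴)].
d = √[3.06×10²⁵ × 0.38 / (16π × 5.67×10⁻⁸ × (240)⁴)] = 3.51×10¹⁰ m = 0.234 AU.

d ≈ 0.234 AU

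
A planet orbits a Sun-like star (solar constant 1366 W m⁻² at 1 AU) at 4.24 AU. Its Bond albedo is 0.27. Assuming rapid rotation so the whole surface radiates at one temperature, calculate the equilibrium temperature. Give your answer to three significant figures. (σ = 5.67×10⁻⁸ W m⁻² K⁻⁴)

T_eq ≈ 125 K

Flux at 4.24 AU: S = 1366/4.24² = 76.0 W m⁻².
Energy balance: absorbed = emitted ⇒ πR²·S(1−A) = 4πR²·σT_eq⁴, so T_eq⁴ = S(1−A)/(4σ).
T_eq = [76.0 × 0.73 / (4 × 5.67×10⁻⁸)]^(1/4) = (2.45×10⁸)^(1/4) = 125 K.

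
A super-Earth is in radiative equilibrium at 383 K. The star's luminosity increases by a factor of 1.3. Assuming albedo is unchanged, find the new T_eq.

T_eq ≈ 409 K

T_eq ∝ L^(1/4) · d^(−1/2).
T′ = 383 × 1.3^(1/4) = 409 K.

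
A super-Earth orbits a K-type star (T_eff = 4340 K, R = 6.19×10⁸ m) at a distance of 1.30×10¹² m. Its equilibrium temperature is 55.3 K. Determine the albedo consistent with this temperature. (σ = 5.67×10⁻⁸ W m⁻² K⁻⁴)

A ≈ 0.53

L = 4πR_⋆²σT_⋆⁴ = 4π(6.19×10⁸)² × 5.67×10⁻⁸ × (4340)⁴ = 9.69×10²⁵ W.
S = L/(4πd²) = 4.56 W m⁻².
From T_eq⁴ = S(1−A)/(4σ): 1−A = 4σT_eq⁴/S.
1−A = 4 × 5.67×10⁻⁸ × (55.3)⁴ / 4.56 = 0.465.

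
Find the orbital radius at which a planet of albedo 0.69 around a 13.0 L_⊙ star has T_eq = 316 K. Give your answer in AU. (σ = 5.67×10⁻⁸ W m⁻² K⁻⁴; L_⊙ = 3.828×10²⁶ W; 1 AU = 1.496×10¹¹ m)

d ≈ 1.56 AU

L = 13.0 × 3.828×10²⁶ = 4.98×10²⁷ W.
From T_eq⁴ = L(1−A)/(16πσd²): d = √[L(1−A)/(16πσT_eq⁴)].
d = √[4.98×10²⁷ × 0.31 / (16π × 5.67×10⁻⁸ × (316)⁴)] = 2.33×10¹¹ m = 1.56 AU.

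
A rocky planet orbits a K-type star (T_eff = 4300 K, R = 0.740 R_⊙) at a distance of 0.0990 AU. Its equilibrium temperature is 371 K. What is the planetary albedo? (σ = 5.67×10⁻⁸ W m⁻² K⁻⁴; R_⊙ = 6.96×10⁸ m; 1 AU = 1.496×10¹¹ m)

A ≈ 0.82

R_⋆ = 0.740 × 6.96×10⁸ = 5.15×10⁸ m.
d = 0.0990 AU = 1.48×10¹⁰ m.
L = 4πR_⋆²σT_⋆⁴ = 4π(5.15×10⁸)² × 5.67×10⁻⁸ × (4300)⁴ = 6.46×10²⁵ W.
S = L/(4πd²) = 2.34×10⁴ W m⁻².
From T_eq⁴ = S(1−A)/(4σ): 1−A = 4σT_eq⁴/S.
1−A = 4 × 5.67×10⁻⁸ × (371)⁴ / 2.34×10⁴ = 0.183.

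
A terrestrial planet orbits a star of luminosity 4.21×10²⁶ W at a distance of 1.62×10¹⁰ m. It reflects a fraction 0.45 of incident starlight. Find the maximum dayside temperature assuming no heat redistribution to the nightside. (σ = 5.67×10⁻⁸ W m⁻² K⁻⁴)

T_ss ≈ 1050 K

Flux: S = L/(4πd²) = 4.21×10²⁶/(4π×(1.62×10¹⁰)²) = 1.28×10⁵ W m⁻².
With no redistribution each surface element balances locally: S(1−A) = σT⁴.
T = [1.28×10⁵ × 0.55 / 5.67×10⁻⁸]^(1/4) = (1.24×10¹²)^(1/4) = 1050 K.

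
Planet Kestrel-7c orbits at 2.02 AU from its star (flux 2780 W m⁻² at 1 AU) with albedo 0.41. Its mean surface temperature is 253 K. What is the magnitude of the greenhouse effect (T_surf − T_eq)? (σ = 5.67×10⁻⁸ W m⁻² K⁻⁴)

S = 2780/2.02² = 681.3 W m⁻².
T_eq = [S(1−A)/(4σ)]^(1/4) = [681.3×0.59/(4×5.67×10⁻⁸)]^(1/4) = 205.2 K.
ΔT = T_surf − T_eq = 253 − 205.2.

ΔT ≈ 47.8 K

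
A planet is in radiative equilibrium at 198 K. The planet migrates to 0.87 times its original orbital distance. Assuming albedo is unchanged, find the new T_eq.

T_eq ≈ 212 K

T_eq ∝ L^(1/4) · d^(−1/2).
T′ = 198 / 0.87^(1/2) = 212 K.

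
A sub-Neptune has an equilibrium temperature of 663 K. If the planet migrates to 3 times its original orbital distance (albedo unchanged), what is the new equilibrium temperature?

T_eq ≈ 383 K

T_eq ∝ L^(1/4) · d^(−1/2).
T′ = 663 / 3^(1/2) = 383 K.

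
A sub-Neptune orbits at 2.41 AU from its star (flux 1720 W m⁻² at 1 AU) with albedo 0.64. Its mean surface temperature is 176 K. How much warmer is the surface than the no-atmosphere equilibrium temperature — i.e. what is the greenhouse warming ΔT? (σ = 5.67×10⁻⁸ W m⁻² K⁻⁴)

S = 1720/2.41² = 296.1 W m⁻².
T_eq = [S(1−A)/(4σ)]^(1/4) = [296.1×0.36/(4×5.67×10⁻⁸)]^(1/4) = 147.2 K.
ΔT = T_surf − T_eq = 176 − 147.2.

ΔT ≈ 28.8 K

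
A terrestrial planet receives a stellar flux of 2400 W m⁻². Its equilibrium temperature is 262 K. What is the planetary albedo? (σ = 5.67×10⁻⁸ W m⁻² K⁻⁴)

A ≈ 0.55

From T_eq⁴ = S(1−A)/(4σ): 1−A = 4σT_eq⁴/S.
1−A = 4 × 5.67×10⁻⁸ × (262)⁴ / 2400 = 0.445.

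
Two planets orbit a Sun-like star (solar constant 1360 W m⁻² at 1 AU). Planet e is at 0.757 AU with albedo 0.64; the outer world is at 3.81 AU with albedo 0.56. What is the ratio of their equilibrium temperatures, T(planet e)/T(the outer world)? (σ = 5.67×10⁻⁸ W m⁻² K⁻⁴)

T_eq = [S₀(1−A)/(4σd²)]^(1/4), so T ∝ (1−A)^(1/4) / √d.
T₁ = [1360×0.36/(4×5.67×10⁻⁸×0.757²)]^(1/4) = 247.74 K.
T₂ = [1360×0.44/(4×5.67×10⁻⁸×3.81²)]^(1/4) = 116.11 K.

T₁/T₂ ≈ 2.134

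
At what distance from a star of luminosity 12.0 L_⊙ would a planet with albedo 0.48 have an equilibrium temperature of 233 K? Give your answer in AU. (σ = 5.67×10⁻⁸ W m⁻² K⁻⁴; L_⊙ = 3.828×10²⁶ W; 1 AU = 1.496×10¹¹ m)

L = 12.0 × 3.828×10²⁶ = 4.59×10²⁷ W.
From T_eq⁴ = L(1−A)/(16πσd²): d = √[L(1−A)/(16πσT_eq⁴)].
d = √[4.59×10²⁷ × 0.52 / (16π × 5.67×10⁻⁸ × (233)⁴)] = 5.33×10¹¹ m = 3.56 AU.

d ≈ 3.56 AU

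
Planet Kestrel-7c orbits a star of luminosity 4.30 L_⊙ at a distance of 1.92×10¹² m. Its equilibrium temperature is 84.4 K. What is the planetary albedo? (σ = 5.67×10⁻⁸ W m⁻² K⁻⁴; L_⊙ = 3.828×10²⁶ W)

A ≈ 0.68

L = 4.30 × 3.828×10²⁶ = 1.65×10²⁷ W.
Flux: S = L/(4πd²) = 1.65×10²⁷/(4π×(1.92×10¹²)²) = 35.5 W m⁻².
From T_eq⁴ = S(1−A)/(4σ): 1−A = 4σT_eq⁴/S.
1−A = 4 × 5.67×10⁻⁸ × (84.4)⁴ / 35.5 = 0.324.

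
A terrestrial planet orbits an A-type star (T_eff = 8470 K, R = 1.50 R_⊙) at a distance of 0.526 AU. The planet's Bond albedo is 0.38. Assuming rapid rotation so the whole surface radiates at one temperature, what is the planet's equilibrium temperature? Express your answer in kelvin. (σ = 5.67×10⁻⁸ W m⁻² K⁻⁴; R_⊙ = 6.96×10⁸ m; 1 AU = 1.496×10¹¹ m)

T_eq ≈ 612 K

R_⋆ = 1.50 × 6.96×10⁸ = 1.04×10⁹ m.
d = 0.526 AU = 7.87×10¹⁰ m.
L = 4πR_⋆²σT_⋆⁴ = 4π(1.04×10⁹)² × 5.67×10⁻⁸ × (8470)⁴ = 4.00×10²⁷ W.
S = L/(4πd²) = 5.14×10⁴ W m⁻².
Energy balance: absorbed = emitted ⇒ πR²·S(1−A) = 4πR²·σT_eq⁴, so T_eq⁴ = S(1−A)/(4σ).
T_eq = [5.14×10⁴ × 0.62 / (4 × 5.67×10⁻⁸)]^(1/4) = (1.40×10¹¹)^(1/4) = 612 K.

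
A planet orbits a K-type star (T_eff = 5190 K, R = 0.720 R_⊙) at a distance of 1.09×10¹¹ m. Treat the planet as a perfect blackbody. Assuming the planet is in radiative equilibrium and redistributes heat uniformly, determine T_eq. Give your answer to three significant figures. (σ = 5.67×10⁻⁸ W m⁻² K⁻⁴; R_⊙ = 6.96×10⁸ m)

R_⋆ = 0.720 × 6.96×10⁸ = 5.01×10⁸ m.
L = 4πR_⋆²σT_⋆⁴ = 4π(5.01×10⁸)² × 5.67×10⁻⁸ × (5190)⁴ = 1.30×10²⁶ W.
S = L/(4πd²) = 870 W m⁻².
Energy balance: absorbed = emitted ⇒ πR²·S(1−A) = 4πR²·σT_eq⁴, so T_eq⁴ = S(1−A)/(4σ).
T_eq = [870 × 1.00 / (4 × 5.67×10⁻⁸)]^(1/4) = (3.83×10⁹)^(1/4) = 249 K.

T_eq ≈ 249 K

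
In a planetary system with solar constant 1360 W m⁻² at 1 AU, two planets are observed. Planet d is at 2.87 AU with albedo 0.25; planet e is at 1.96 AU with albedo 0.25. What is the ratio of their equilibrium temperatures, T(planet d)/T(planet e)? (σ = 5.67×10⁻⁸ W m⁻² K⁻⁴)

T_eq = [S₀(1−A)/(4σd²)]^(1/4), so T ∝ (1−A)^(1/4) / √d.
T₁ = [1360×0.75/(4×5.67×10⁻⁸×2.87²)]^(1/4) = 152.86 K.
T₂ = [1360×0.75/(4×5.67×10⁻⁸×1.96²)]^(1/4) = 184.97 K.

T₁/T₂ ≈ 0.826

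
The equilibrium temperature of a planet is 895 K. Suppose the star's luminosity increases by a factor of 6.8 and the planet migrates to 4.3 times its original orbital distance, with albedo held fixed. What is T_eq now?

T_eq ∝ L^(1/4) · d^(−1/2).
T′ = 895 × 6.8^(1/4) / 4.3^(1/2) = 697 K.

T_eq ≈ 697 K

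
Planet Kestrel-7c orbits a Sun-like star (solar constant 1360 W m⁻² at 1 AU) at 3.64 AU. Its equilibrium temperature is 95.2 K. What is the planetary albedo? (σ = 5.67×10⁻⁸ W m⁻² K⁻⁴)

A ≈ 0.82

Flux at 3.64 AU: S = 1360/3.64² = 103 W m⁻².
From T_eq⁴ = S(1−A)/(4σ): 1−A = 4σT_eq⁴/S.
1−A = 4 × 5.67×10⁻⁸ × (95.2)⁴ / 103 = 0.181.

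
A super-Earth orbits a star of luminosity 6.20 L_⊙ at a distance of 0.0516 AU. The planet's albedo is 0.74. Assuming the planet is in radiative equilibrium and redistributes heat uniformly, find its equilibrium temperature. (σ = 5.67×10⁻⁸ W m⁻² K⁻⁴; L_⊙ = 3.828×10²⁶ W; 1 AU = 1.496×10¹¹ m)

d = 0.0516 AU = 7.72×10⁹ m.
L = 6.20 × 3.828×10²⁶ = 2.37×10²⁷ W.
Flux: S = L/(4πd²) = 2.37×10²⁷/(4π×(7.72×10⁹)²) = 3.17×10⁶ W m⁻².
Energy balance: absorbed = emitted ⇒ πR²·S(1−A) = 4πR²·σT_eq⁴, so T_eq⁴ = S(1−A)/(4σ).
T_eq = [3.17×10⁶ × 0.26 / (4 × 5.67×10⁻⁸)]^(1/4) = (3.63×10¹²)^(1/4) = 1380 K.

T_eq ≈ 1380 K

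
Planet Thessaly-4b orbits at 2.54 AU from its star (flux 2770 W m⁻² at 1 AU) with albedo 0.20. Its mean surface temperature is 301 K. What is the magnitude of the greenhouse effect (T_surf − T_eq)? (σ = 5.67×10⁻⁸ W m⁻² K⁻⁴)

ΔT ≈ 103.7 K

S = 2770/2.54² = 429.4 W m⁻².
T_eq = [S(1−A)/(4σ)]^(1/4) = [429.4×0.80/(4×5.67×10⁻⁸)]^(1/4) = 197.3 K.
ΔT = T_surf − T_eq = 301 − 197.3.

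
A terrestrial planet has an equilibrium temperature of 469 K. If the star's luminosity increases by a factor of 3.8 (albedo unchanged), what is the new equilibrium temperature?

T_eq ≈ 655 K

T_eq ∝ L^(1/4) · d^(−1/2).
T′ = 469 × 3.8^(1/4) = 655 K.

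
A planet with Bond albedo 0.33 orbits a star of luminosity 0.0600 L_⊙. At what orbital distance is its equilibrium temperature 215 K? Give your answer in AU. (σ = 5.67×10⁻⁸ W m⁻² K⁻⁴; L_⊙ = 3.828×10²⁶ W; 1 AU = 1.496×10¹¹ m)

d ≈ 0.336 AU

L = 0.0600 × 3.828×10²⁶ = 2.30×10²⁵ W.
From T_eq⁴ = L(1−A)/(16πσd²): d = √[L(1−A)/(16πσT_eq⁴)].
d = √[2.30×10²⁵ × 0.67 / (16π × 5.67×10⁻⁸ × (215)⁴)] = 5.03×10¹⁰ m = 0.336 AU.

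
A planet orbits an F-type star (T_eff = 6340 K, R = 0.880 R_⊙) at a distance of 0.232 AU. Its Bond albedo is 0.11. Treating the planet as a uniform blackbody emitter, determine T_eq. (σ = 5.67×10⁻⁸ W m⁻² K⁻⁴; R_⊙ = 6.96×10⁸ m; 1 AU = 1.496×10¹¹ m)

T_eq ≈ 578 K

R_⋆ = 0.880 × 6.96×10⁸ = 6.12×10⁸ m.
d = 0.232 AU = 3.47×10¹⁰ m.
L = 4πR_⋆²σT_⋆⁴ = 4π(6.12×10⁸)² × 5.67×10⁻⁸ × (6340)⁴ = 4.32×10²⁶ W.
S = L/(4πd²) = 2.85×10⁴ W m⁻².
Energy balance: absorbed = emitted ⇒ πR²·S(1−A) = 4πR²·σT_eq⁴, so T_eq⁴ = S(1−A)/(4σ).
T_eq = [2.85×10⁴ × 0.89 / (4 × 5.67×10⁻⁸)]^(1/4) = (1.12×10¹¹)^(1/4) = 578 K.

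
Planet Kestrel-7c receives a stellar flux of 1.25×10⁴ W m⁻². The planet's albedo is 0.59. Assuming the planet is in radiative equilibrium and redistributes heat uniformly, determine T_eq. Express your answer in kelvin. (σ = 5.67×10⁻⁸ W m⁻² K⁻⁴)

Energy balance: absorbed = emitted ⇒ πR²·S(1−A) = 4πR²·σT_eq⁴, so T_eq⁴ = S(1−A)/(4σ).
T_eq = [1.25×10⁴ × 0.41 / (4 × 5.67×10⁻⁸)]^(1/4) = (2.26×10¹⁰)^(1/4) = 388 K.

T_eq ≈ 388 K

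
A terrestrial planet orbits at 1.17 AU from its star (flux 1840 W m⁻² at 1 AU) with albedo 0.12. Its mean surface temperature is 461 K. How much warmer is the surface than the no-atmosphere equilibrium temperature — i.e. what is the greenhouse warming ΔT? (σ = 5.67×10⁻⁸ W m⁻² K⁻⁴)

S = 1840/1.17² = 1344 W m⁻².
T_eq = [S(1−A)/(4σ)]^(1/4) = [1344×0.88/(4×5.67×10⁻⁸)]^(1/4) = 268.7 K.
ΔT = T_surf − T_eq = 461 − 268.7.

ΔT ≈ 192.3 K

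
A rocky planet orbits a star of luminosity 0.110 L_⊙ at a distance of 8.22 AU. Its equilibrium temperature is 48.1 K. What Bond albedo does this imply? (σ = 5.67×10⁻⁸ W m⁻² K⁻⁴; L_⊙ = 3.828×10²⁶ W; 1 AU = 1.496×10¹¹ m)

d = 8.22 AU = 1.23×10¹² m.
L = 0.110 × 3.828×10²⁶ = 4.21×10²⁵ W.
Flux: S = L/(4πd²) = 4.21×10²⁵/(4π×(1.23×10¹²)²) = 2.22 W m⁻².
From T_eq⁴ = S(1−A)/(4σ): 1−A = 4σT_eq⁴/S.
1−A = 4 × 5.67×10⁻⁸ × (48.1)⁴ / 2.22 = 0.548.

A ≈ 0.45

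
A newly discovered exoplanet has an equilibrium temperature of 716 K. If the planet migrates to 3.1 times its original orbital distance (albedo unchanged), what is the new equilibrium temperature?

T_eq ∝ L^(1/4) · d^(−1/2).
T′ = 716 / 3.1^(1/2) = 407 K.

T_eq ≈ 407 K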